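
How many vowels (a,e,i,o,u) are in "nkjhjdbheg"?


Input: nkjhjdbheg
Checking each character:
  'n' at position 0: consonant
  'k' at position 1: consonant
  'j' at position 2: consonant
  'h' at position 3: consonant
  'j' at position 4: consonant
  'd' at position 5: consonant
  'b' at position 6: consonant
  'h' at position 7: consonant
  'e' at position 8: vowel (running total: 1)
  'g' at position 9: consonant
Total vowels: 1

1


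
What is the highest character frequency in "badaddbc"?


Input: badaddbc
Character counts:
  'a': 2
  'b': 2
  'c': 1
  'd': 3
Maximum frequency: 3

3


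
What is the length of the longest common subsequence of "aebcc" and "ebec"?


LCS of "aebcc" and "ebec"
DP table:
           e    b    e    c
      0    0    0    0    0
  a   0    0    0    0    0
  e   0    1    1    1    1
  b   0    1    2    2    2
  c   0    1    2    2    3
  c   0    1    2    2    3
LCS length = dp[5][4] = 3

3


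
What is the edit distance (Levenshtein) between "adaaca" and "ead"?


Computing edit distance: "adaaca" -> "ead"
DP table:
           e    a    d
      0    1    2    3
  a   1    1    1    2
  d   2    2    2    1
  a   3    3    2    2
  a   4    4    3    3
  c   5    5    4    4
  a   6    6    5    5
Edit distance = dp[6][3] = 5

5


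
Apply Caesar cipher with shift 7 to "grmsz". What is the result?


Caesar cipher: shift "grmsz" by 7
  'g' (pos 6) + 7 = pos 13 = 'n'
  'r' (pos 17) + 7 = pos 24 = 'y'
  'm' (pos 12) + 7 = pos 19 = 't'
  's' (pos 18) + 7 = pos 25 = 'z'
  'z' (pos 25) + 7 = pos 6 = 'g'
Result: nytzg

nytzg


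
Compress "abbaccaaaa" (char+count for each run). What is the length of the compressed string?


Input: abbaccaaaa
Runs:
  'a' x 1 => "a1"
  'b' x 2 => "b2"
  'a' x 1 => "a1"
  'c' x 2 => "c2"
  'a' x 4 => "a4"
Compressed: "a1b2a1c2a4"
Compressed length: 10

10


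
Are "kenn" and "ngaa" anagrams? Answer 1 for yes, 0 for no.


Strings: "kenn", "ngaa"
Sorted first:  eknn
Sorted second: aagn
Differ at position 0: 'e' vs 'a' => not anagrams

0


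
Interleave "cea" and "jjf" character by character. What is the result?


Interleaving "cea" and "jjf":
  Position 0: 'c' from first, 'j' from second => "cj"
  Position 1: 'e' from first, 'j' from second => "ej"
  Position 2: 'a' from first, 'f' from second => "af"
Result: cjejaf

cjejaf


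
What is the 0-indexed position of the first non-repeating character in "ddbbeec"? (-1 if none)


Input: ddbbeec
Character frequencies:
  'b': 2
  'c': 1
  'd': 2
  'e': 2
Scanning left to right for freq == 1:
  Position 0 ('d'): freq=2, skip
  Position 1 ('d'): freq=2, skip
  Position 2 ('b'): freq=2, skip
  Position 3 ('b'): freq=2, skip
  Position 4 ('e'): freq=2, skip
  Position 5 ('e'): freq=2, skip
  Position 6 ('c'): unique! => answer = 6

6


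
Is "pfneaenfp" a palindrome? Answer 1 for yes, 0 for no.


Input: pfneaenfp
Reversed: pfneaenfp
  Compare pos 0 ('p') with pos 8 ('p'): match
  Compare pos 1 ('f') with pos 7 ('f'): match
  Compare pos 2 ('n') with pos 6 ('n'): match
  Compare pos 3 ('e') with pos 5 ('e'): match
Result: palindrome

1


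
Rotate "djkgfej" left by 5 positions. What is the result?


Input: "djkgfej", rotate left by 5
First 5 characters: "djkgf"
Remaining characters: "ej"
Concatenate remaining + first: "ej" + "djkgf" = "ejdjkgf"

ejdjkgf


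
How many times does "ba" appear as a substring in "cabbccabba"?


Searching for "ba" in "cabbccabba"
Scanning each position:
  Position 0: "ca" => no
  Position 1: "ab" => no
  Position 2: "bb" => no
  Position 3: "bc" => no
  Position 4: "cc" => no
  Position 5: "ca" => no
  Position 6: "ab" => no
  Position 7: "bb" => no
  Position 8: "ba" => MATCH
Total occurrences: 1

1


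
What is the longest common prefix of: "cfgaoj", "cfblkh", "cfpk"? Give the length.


Words: cfgaoj, cfblkh, cfpk
  Position 0: all 'c' => match
  Position 1: all 'f' => match
  Position 2: ('g', 'b', 'p') => mismatch, stop
LCP = "cf" (length 2)

2


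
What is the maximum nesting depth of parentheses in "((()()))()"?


Input: "((()()))()"
Tracking depth:
  Position 0 '(': depth becomes 1
  Position 1 '(': depth becomes 2
  Position 2 '(': depth becomes 3
  Position 3 ')': depth becomes 2
  Position 4 '(': depth becomes 3
  Position 5 ')': depth becomes 2
  Position 6 ')': depth becomes 1
  Position 7 ')': depth becomes 0
  Position 8 '(': depth becomes 1
  Position 9 ')': depth becomes 0
Maximum depth reached: 3

3


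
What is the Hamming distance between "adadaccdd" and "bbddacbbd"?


Comparing "adadaccdd" and "bbddacbbd" position by position:
  Position 0: 'a' vs 'b' => differ
  Position 1: 'd' vs 'b' => differ
  Position 2: 'a' vs 'd' => differ
  Position 3: 'd' vs 'd' => same
  Position 4: 'a' vs 'a' => same
  Position 5: 'c' vs 'c' => same
  Position 6: 'c' vs 'b' => differ
  Position 7: 'd' vs 'b' => differ
  Position 8: 'd' vs 'd' => same
Total differences (Hamming distance): 5

5


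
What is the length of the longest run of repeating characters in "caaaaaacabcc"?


Input: "caaaaaacabcc"
Scanning for longest run:
  Position 1 ('a'): new char, reset run to 1
  Position 2 ('a'): continues run of 'a', length=2
  Position 3 ('a'): continues run of 'a', length=3
  Position 4 ('a'): continues run of 'a', length=4
  Position 5 ('a'): continues run of 'a', length=5
  Position 6 ('a'): continues run of 'a', length=6
  Position 7 ('c'): new char, reset run to 1
  Position 8 ('a'): new char, reset run to 1
  Position 9 ('b'): new char, reset run to 1
  Position 10 ('c'): new char, reset run to 1
  Position 11 ('c'): continues run of 'c', length=2
Longest run: 'a' with length 6

6


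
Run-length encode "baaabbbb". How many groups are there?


Input: baaabbbb
Scanning for consecutive runs:
  Group 1: 'b' x 1 (positions 0-0)
  Group 2: 'a' x 3 (positions 1-3)
  Group 3: 'b' x 4 (positions 4-7)
Total groups: 3

3


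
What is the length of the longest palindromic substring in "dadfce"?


Input: "dadfce"
Checking substrings for palindromes:
  [0:3] "dad" (len 3) => palindrome
Longest palindromic substring: "dad" with length 3

3


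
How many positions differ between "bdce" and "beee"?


Comparing "bdce" and "beee" position by position:
  Position 0: 'b' vs 'b' => same
  Position 1: 'd' vs 'e' => DIFFER
  Position 2: 'c' vs 'e' => DIFFER
  Position 3: 'e' vs 'e' => same
Positions that differ: 2

2


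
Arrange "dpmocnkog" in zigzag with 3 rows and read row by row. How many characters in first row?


Zigzag "dpmocnkog" into 3 rows:
Placing characters:
  'd' => row 0
  'p' => row 1
  'm' => row 2
  'o' => row 1
  'c' => row 0
  'n' => row 1
  'k' => row 2
  'o' => row 1
  'g' => row 0
Rows:
  Row 0: "dcg"
  Row 1: "pono"
  Row 2: "mk"
First row length: 3

3


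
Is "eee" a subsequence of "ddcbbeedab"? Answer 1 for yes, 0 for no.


Check if "eee" is a subsequence of "ddcbbeedab"
Greedy scan:
  Position 0 ('d'): no match needed
  Position 1 ('d'): no match needed
  Position 2 ('c'): no match needed
  Position 3 ('b'): no match needed
  Position 4 ('b'): no match needed
  Position 5 ('e'): matches sub[0] = 'e'
  Position 6 ('e'): matches sub[1] = 'e'
  Position 7 ('d'): no match needed
  Position 8 ('a'): no match needed
  Position 9 ('b'): no match needed
Only matched 2/3 characters => not a subsequence

0


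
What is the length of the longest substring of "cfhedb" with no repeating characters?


Input: "cfhedb"
Sliding window (track last position of each char):
  Position 0 ('c'): window [0,0] length 1 -- new best
  Position 1 ('f'): window [0,1] length 2 -- new best
  Position 2 ('h'): window [0,2] length 3 -- new best
  Position 3 ('e'): window [0,3] length 4 -- new best
  Position 4 ('d'): window [0,4] length 5 -- new best
  Position 5 ('b'): window [0,5] length 6 -- new best
Longest substring with no repeats: "cfhedb" with length 6

6


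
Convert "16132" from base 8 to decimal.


Input: "16132" in base 8
Positional expansion:
  Digit '1' (value 1) x 8^4 = 4096
  Digit '6' (value 6) x 8^3 = 3072
  Digit '1' (value 1) x 8^2 = 64
  Digit '3' (value 3) x 8^1 = 24
  Digit '2' (value 2) x 8^0 = 2
Sum = 7258

7258


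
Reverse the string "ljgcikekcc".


Input: ljgcikekcc
Reading characters right to left:
  Position 9: 'c'
  Position 8: 'c'
  Position 7: 'k'
  Position 6: 'e'
  Position 5: 'k'
  Position 4: 'i'
  Position 3: 'c'
  Position 2: 'g'
  Position 1: 'j'
  Position 0: 'l'
Reversed: cckekicgjl

cckekicgjl


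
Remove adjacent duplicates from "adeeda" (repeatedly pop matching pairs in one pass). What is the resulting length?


Input: adeeda
Stack-based adjacent duplicate removal:
  Read 'a': push. Stack: a
  Read 'd': push. Stack: ad
  Read 'e': push. Stack: ade
  Read 'e': matches stack top 'e' => pop. Stack: ad
  Read 'd': matches stack top 'd' => pop. Stack: a
  Read 'a': matches stack top 'a' => pop. Stack: (empty)
Final stack: "" (length 0)

0


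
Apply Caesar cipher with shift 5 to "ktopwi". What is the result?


Caesar cipher: shift "ktopwi" by 5
  'k' (pos 10) + 5 = pos 15 = 'p'
  't' (pos 19) + 5 = pos 24 = 'y'
  'o' (pos 14) + 5 = pos 19 = 't'
  'p' (pos 15) + 5 = pos 20 = 'u'
  'w' (pos 22) + 5 = pos 1 = 'b'
  'i' (pos 8) + 5 = pos 13 = 'n'
Result: pytubn

pytubn


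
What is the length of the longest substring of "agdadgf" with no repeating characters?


Input: "agdadgf"
Sliding window (track last position of each char):
  Position 0 ('a'): window [0,0] length 1 -- new best
  Position 1 ('g'): window [0,1] length 2 -- new best
  Position 2 ('d'): window [0,2] length 3 -- new best
  Position 3 ('a'): repeat (last at 0), move window start to 1
  Position 3 ('a'): window [1,3] length 3
  Position 4 ('d'): repeat (last at 2), move window start to 3
  Position 4 ('d'): window [3,4] length 2
  Position 5 ('g'): window [3,5] length 3
  Position 6 ('f'): window [3,6] length 4 -- new best
Longest substring with no repeats: "adgf" with length 4

4


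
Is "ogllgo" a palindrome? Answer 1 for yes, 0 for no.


Input: ogllgo
Reversed: ogllgo
  Compare pos 0 ('o') with pos 5 ('o'): match
  Compare pos 1 ('g') with pos 4 ('g'): match
  Compare pos 2 ('l') with pos 3 ('l'): match
Result: palindrome

1


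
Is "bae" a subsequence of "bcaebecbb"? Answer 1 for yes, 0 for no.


Check if "bae" is a subsequence of "bcaebecbb"
Greedy scan:
  Position 0 ('b'): matches sub[0] = 'b'
  Position 1 ('c'): no match needed
  Position 2 ('a'): matches sub[1] = 'a'
  Position 3 ('e'): matches sub[2] = 'e'
  Position 4 ('b'): no match needed
  Position 5 ('e'): no match needed
  Position 6 ('c'): no match needed
  Position 7 ('b'): no match needed
  Position 8 ('b'): no match needed
All 3 characters matched => is a subsequence

1


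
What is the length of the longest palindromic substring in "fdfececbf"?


Input: "fdfececbf"
Checking substrings for palindromes:
  [0:3] "fdf" (len 3) => palindrome
  [3:6] "ece" (len 3) => palindrome
  [4:7] "cec" (len 3) => palindrome
Longest palindromic substring: "fdf" with length 3

3


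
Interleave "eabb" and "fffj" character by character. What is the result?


Interleaving "eabb" and "fffj":
  Position 0: 'e' from first, 'f' from second => "ef"
  Position 1: 'a' from first, 'f' from second => "af"
  Position 2: 'b' from first, 'f' from second => "bf"
  Position 3: 'b' from first, 'j' from second => "bj"
Result: efafbfbj

efafbfbj


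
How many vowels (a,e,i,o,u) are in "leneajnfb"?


Input: leneajnfb
Checking each character:
  'l' at position 0: consonant
  'e' at position 1: vowel (running total: 1)
  'n' at position 2: consonant
  'e' at position 3: vowel (running total: 2)
  'a' at position 4: vowel (running total: 3)
  'j' at position 5: consonant
  'n' at position 6: consonant
  'f' at position 7: consonant
  'b' at position 8: consonant
Total vowels: 3

3


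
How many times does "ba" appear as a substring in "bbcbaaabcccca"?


Searching for "ba" in "bbcbaaabcccca"
Scanning each position:
  Position 0: "bb" => no
  Position 1: "bc" => no
  Position 2: "cb" => no
  Position 3: "ba" => MATCH
  Position 4: "aa" => no
  Position 5: "aa" => no
  Position 6: "ab" => no
  Position 7: "bc" => no
  Position 8: "cc" => no
  Position 9: "cc" => no
  Position 10: "cc" => no
  Position 11: "ca" => no
Total occurrences: 1

1


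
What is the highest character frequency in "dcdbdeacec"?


Input: dcdbdeacec
Character counts:
  'a': 1
  'b': 1
  'c': 3
  'd': 3
  'e': 2
Maximum frequency: 3

3


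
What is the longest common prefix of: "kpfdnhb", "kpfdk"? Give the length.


Words: kpfdnhb, kpfdk
  Position 0: all 'k' => match
  Position 1: all 'p' => match
  Position 2: all 'f' => match
  Position 3: all 'd' => match
  Position 4: ('n', 'k') => mismatch, stop
LCP = "kpfd" (length 4)

4


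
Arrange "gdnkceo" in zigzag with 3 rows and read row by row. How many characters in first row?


Zigzag "gdnkceo" into 3 rows:
Placing characters:
  'g' => row 0
  'd' => row 1
  'n' => row 2
  'k' => row 1
  'c' => row 0
  'e' => row 1
  'o' => row 2
Rows:
  Row 0: "gc"
  Row 1: "dke"
  Row 2: "no"
First row length: 2

2


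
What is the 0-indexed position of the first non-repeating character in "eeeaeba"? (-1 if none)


Input: eeeaeba
Character frequencies:
  'a': 2
  'b': 1
  'e': 4
Scanning left to right for freq == 1:
  Position 0 ('e'): freq=4, skip
  Position 1 ('e'): freq=4, skip
  Position 2 ('e'): freq=4, skip
  Position 3 ('a'): freq=2, skip
  Position 4 ('e'): freq=4, skip
  Position 5 ('b'): unique! => answer = 5

5


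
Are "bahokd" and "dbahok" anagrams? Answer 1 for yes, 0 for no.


Strings: "bahokd", "dbahok"
Sorted first:  abdhko
Sorted second: abdhko
Sorted forms match => anagrams

1


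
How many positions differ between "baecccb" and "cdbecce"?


Comparing "baecccb" and "cdbecce" position by position:
  Position 0: 'b' vs 'c' => DIFFER
  Position 1: 'a' vs 'd' => DIFFER
  Position 2: 'e' vs 'b' => DIFFER
  Position 3: 'c' vs 'e' => DIFFER
  Position 4: 'c' vs 'c' => same
  Position 5: 'c' vs 'c' => same
  Position 6: 'b' vs 'e' => DIFFER
Positions that differ: 5

5


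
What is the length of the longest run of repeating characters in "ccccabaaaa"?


Input: "ccccabaaaa"
Scanning for longest run:
  Position 1 ('c'): continues run of 'c', length=2
  Position 2 ('c'): continues run of 'c', length=3
  Position 3 ('c'): continues run of 'c', length=4
  Position 4 ('a'): new char, reset run to 1
  Position 5 ('b'): new char, reset run to 1
  Position 6 ('a'): new char, reset run to 1
  Position 7 ('a'): continues run of 'a', length=2
  Position 8 ('a'): continues run of 'a', length=3
  Position 9 ('a'): continues run of 'a', length=4
Longest run: 'c' with length 4

4


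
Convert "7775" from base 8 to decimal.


Input: "7775" in base 8
Positional expansion:
  Digit '7' (value 7) x 8^3 = 3584
  Digit '7' (value 7) x 8^2 = 448
  Digit '7' (value 7) x 8^1 = 56
  Digit '5' (value 5) x 8^0 = 5
Sum = 4093

4093


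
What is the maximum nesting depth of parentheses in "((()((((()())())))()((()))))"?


Input: "((()((((()())())))()((()))))"
Tracking depth:
  Position 0 '(': depth becomes 1
  Position 1 '(': depth becomes 2
  Position 2 '(': depth becomes 3
  Position 3 ')': depth becomes 2
  Position 4 '(': depth becomes 3
  Position 5 '(': depth becomes 4
  Position 6 '(': depth becomes 5
  Position 7 '(': depth becomes 6
  Position 8 '(': depth becomes 7
  Position 9 ')': depth becomes 6
  Position 10 '(': depth becomes 7
  Position 11 ')': depth becomes 6
  Position 12 ')': depth becomes 5
  Position 13 '(': depth becomes 6
  Position 14 ')': depth becomes 5
  Position 15 ')': depth becomes 4
  Position 16 ')': depth becomes 3
  Position 17 ')': depth becomes 2
  Position 18 '(': depth becomes 3
  Position 19 ')': depth becomes 2
  Position 20 '(': depth becomes 3
  Position 21 '(': depth becomes 4
  Position 22 '(': depth becomes 5
  Position 23 ')': depth becomes 4
  Position 24 ')': depth becomes 3
  Position 25 ')': depth becomes 2
  Position 26 ')': depth becomes 1
  Position 27 ')': depth becomes 0
Maximum depth reached: 7

7


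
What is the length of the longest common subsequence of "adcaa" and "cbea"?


LCS of "adcaa" and "cbea"
DP table:
           c    b    e    a
      0    0    0    0    0
  a   0    0    0    0    1
  d   0    0    0    0    1
  c   0    1    1    1    1
  a   0    1    1    1    2
  a   0    1    1    1    2
LCS length = dp[5][4] = 2

2


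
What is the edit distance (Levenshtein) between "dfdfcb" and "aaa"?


Computing edit distance: "dfdfcb" -> "aaa"
DP table:
           a    a    a
      0    1    2    3
  d   1    1    2    3
  f   2    2    2    3
  d   3    3    3    3
  f   4    4    4    4
  c   5    5    5    5
  b   6    6    6    6
Edit distance = dp[6][3] = 6

6


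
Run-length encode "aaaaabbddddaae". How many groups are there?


Input: aaaaabbddddaae
Scanning for consecutive runs:
  Group 1: 'a' x 5 (positions 0-4)
  Group 2: 'b' x 2 (positions 5-6)
  Group 3: 'd' x 4 (positions 7-10)
  Group 4: 'a' x 2 (positions 11-12)
  Group 5: 'e' x 1 (positions 13-13)
Total groups: 5

5


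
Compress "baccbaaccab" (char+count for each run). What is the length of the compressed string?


Input: baccbaaccab
Runs:
  'b' x 1 => "b1"
  'a' x 1 => "a1"
  'c' x 2 => "c2"
  'b' x 1 => "b1"
  'a' x 2 => "a2"
  'c' x 2 => "c2"
  'a' x 1 => "a1"
  'b' x 1 => "b1"
Compressed: "b1a1c2b1a2c2a1b1"
Compressed length: 16

16


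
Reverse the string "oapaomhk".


Input: oapaomhk
Reading characters right to left:
  Position 7: 'k'
  Position 6: 'h'
  Position 5: 'm'
  Position 4: 'o'
  Position 3: 'a'
  Position 2: 'p'
  Position 1: 'a'
  Position 0: 'o'
Reversed: khmoapao

khmoapao


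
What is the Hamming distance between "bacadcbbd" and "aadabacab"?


Comparing "bacadcbbd" and "aadabacab" position by position:
  Position 0: 'b' vs 'a' => differ
  Position 1: 'a' vs 'a' => same
  Position 2: 'c' vs 'd' => differ
  Position 3: 'a' vs 'a' => same
  Position 4: 'd' vs 'b' => differ
  Position 5: 'c' vs 'a' => differ
  Position 6: 'b' vs 'c' => differ
  Position 7: 'b' vs 'a' => differ
  Position 8: 'd' vs 'b' => differ
Total differences (Hamming distance): 7

7


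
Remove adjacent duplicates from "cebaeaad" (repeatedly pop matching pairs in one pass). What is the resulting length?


Input: cebaeaad
Stack-based adjacent duplicate removal:
  Read 'c': push. Stack: c
  Read 'e': push. Stack: ce
  Read 'b': push. Stack: ceb
  Read 'a': push. Stack: ceba
  Read 'e': push. Stack: cebae
  Read 'a': push. Stack: cebaea
  Read 'a': matches stack top 'a' => pop. Stack: cebae
  Read 'd': push. Stack: cebaed
Final stack: "cebaed" (length 6)

6


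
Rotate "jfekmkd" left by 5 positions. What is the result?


Input: "jfekmkd", rotate left by 5
First 5 characters: "jfekm"
Remaining characters: "kd"
Concatenate remaining + first: "kd" + "jfekm" = "kdjfekm"

kdjfekm


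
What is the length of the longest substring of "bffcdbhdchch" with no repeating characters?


Input: "bffcdbhdchch"
Sliding window (track last position of each char):
  Position 0 ('b'): window [0,0] length 1 -- new best
  Position 1 ('f'): window [0,1] length 2 -- new best
  Position 2 ('f'): repeat (last at 1), move window start to 2
  Position 2 ('f'): window [2,2] length 1
  Position 3 ('c'): window [2,3] length 2
  Position 4 ('d'): window [2,4] length 3 -- new best
  Position 5 ('b'): window [2,5] length 4 -- new best
  Position 6 ('h'): window [2,6] length 5 -- new best
  Position 7 ('d'): repeat (last at 4), move window start to 5
  Position 7 ('d'): window [5,7] length 3
  Position 8 ('c'): window [5,8] length 4
  Position 9 ('h'): repeat (last at 6), move window start to 7
  Position 9 ('h'): window [7,9] length 3
  Position 10 ('c'): repeat (last at 8), move window start to 9
  Position 10 ('c'): window [9,10] length 2
  Position 11 ('h'): repeat (last at 9), move window start to 10
  Position 11 ('h'): window [10,11] length 2
Longest substring with no repeats: "fcdbh" with length 5

5


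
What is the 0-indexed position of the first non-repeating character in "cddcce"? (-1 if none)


Input: cddcce
Character frequencies:
  'c': 3
  'd': 2
  'e': 1
Scanning left to right for freq == 1:
  Position 0 ('c'): freq=3, skip
  Position 1 ('d'): freq=2, skip
  Position 2 ('d'): freq=2, skip
  Position 3 ('c'): freq=3, skip
  Position 4 ('c'): freq=3, skip
  Position 5 ('e'): unique! => answer = 5

5


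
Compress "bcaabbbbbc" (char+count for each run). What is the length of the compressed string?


Input: bcaabbbbbc
Runs:
  'b' x 1 => "b1"
  'c' x 1 => "c1"
  'a' x 2 => "a2"
  'b' x 5 => "b5"
  'c' x 1 => "c1"
Compressed: "b1c1a2b5c1"
Compressed length: 10

10


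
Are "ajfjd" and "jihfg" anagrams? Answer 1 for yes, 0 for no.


Strings: "ajfjd", "jihfg"
Sorted first:  adfjj
Sorted second: fghij
Differ at position 0: 'a' vs 'f' => not anagrams

0


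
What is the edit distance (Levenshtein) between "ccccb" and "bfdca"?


Computing edit distance: "ccccb" -> "bfdca"
DP table:
           b    f    d    c    a
      0    1    2    3    4    5
  c   1    1    2    3    3    4
  c   2    2    2    3    3    4
  c   3    3    3    3    3    4
  c   4    4    4    4    3    4
  b   5    4    5    5    4    4
Edit distance = dp[5][5] = 4

4


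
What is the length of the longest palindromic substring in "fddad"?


Input: "fddad"
Checking substrings for palindromes:
  [2:5] "dad" (len 3) => palindrome
  [1:3] "dd" (len 2) => palindrome
Longest palindromic substring: "dad" with length 3

3


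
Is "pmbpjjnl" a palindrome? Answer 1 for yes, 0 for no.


Input: pmbpjjnl
Reversed: lnjjpbmp
  Compare pos 0 ('p') with pos 7 ('l'): MISMATCH
  Compare pos 1 ('m') with pos 6 ('n'): MISMATCH
  Compare pos 2 ('b') with pos 5 ('j'): MISMATCH
  Compare pos 3 ('p') with pos 4 ('j'): MISMATCH
Result: not a palindrome

0


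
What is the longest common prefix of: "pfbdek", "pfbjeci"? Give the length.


Words: pfbdek, pfbjeci
  Position 0: all 'p' => match
  Position 1: all 'f' => match
  Position 2: all 'b' => match
  Position 3: ('d', 'j') => mismatch, stop
LCP = "pfb" (length 3)

3


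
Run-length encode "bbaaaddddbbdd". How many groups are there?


Input: bbaaaddddbbdd
Scanning for consecutive runs:
  Group 1: 'b' x 2 (positions 0-1)
  Group 2: 'a' x 3 (positions 2-4)
  Group 3: 'd' x 4 (positions 5-8)
  Group 4: 'b' x 2 (positions 9-10)
  Group 5: 'd' x 2 (positions 11-12)
Total groups: 5

5


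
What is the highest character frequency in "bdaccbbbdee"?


Input: bdaccbbbdee
Character counts:
  'a': 1
  'b': 4
  'c': 2
  'd': 2
  'e': 2
Maximum frequency: 4

4


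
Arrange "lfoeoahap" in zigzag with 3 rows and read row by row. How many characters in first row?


Zigzag "lfoeoahap" into 3 rows:
Placing characters:
  'l' => row 0
  'f' => row 1
  'o' => row 2
  'e' => row 1
  'o' => row 0
  'a' => row 1
  'h' => row 2
  'a' => row 1
  'p' => row 0
Rows:
  Row 0: "lop"
  Row 1: "feaa"
  Row 2: "oh"
First row length: 3

3


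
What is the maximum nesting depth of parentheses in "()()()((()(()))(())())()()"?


Input: "()()()((()(()))(())())()()"
Tracking depth:
  Position 0 '(': depth becomes 1
  Position 1 ')': depth becomes 0
  Position 2 '(': depth becomes 1
  Position 3 ')': depth becomes 0
  Position 4 '(': depth becomes 1
  Position 5 ')': depth becomes 0
  Position 6 '(': depth becomes 1
  Position 7 '(': depth becomes 2
  Position 8 '(': depth becomes 3
  Position 9 ')': depth becomes 2
  Position 10 '(': depth becomes 3
  Position 11 '(': depth becomes 4
  Position 12 ')': depth becomes 3
  Position 13 ')': depth becomes 2
  Position 14 ')': depth becomes 1
  Position 15 '(': depth becomes 2
  Position 16 '(': depth becomes 3
  Position 17 ')': depth becomes 2
  Position 18 ')': depth becomes 1
  Position 19 '(': depth becomes 2
  Position 20 ')': depth becomes 1
  Position 21 ')': depth becomes 0
  Position 22 '(': depth becomes 1
  Position 23 ')': depth becomes 0
  Position 24 '(': depth becomes 1
  Position 25 ')': depth becomes 0
Maximum depth reached: 4

4


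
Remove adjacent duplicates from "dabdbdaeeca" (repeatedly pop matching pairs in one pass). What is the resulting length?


Input: dabdbdaeeca
Stack-based adjacent duplicate removal:
  Read 'd': push. Stack: d
  Read 'a': push. Stack: da
  Read 'b': push. Stack: dab
  Read 'd': push. Stack: dabd
  Read 'b': push. Stack: dabdb
  Read 'd': push. Stack: dabdbd
  Read 'a': push. Stack: dabdbda
  Read 'e': push. Stack: dabdbdae
  Read 'e': matches stack top 'e' => pop. Stack: dabdbda
  Read 'c': push. Stack: dabdbdac
  Read 'a': push. Stack: dabdbdaca
Final stack: "dabdbdaca" (length 9)

9


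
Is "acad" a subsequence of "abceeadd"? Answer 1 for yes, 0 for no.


Check if "acad" is a subsequence of "abceeadd"
Greedy scan:
  Position 0 ('a'): matches sub[0] = 'a'
  Position 1 ('b'): no match needed
  Position 2 ('c'): matches sub[1] = 'c'
  Position 3 ('e'): no match needed
  Position 4 ('e'): no match needed
  Position 5 ('a'): matches sub[2] = 'a'
  Position 6 ('d'): matches sub[3] = 'd'
  Position 7 ('d'): no match needed
All 4 characters matched => is a subsequence

1


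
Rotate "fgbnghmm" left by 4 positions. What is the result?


Input: "fgbnghmm", rotate left by 4
First 4 characters: "fgbn"
Remaining characters: "ghmm"
Concatenate remaining + first: "ghmm" + "fgbn" = "ghmmfgbn"

ghmmfgbn


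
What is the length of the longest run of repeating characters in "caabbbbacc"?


Input: "caabbbbacc"
Scanning for longest run:
  Position 1 ('a'): new char, reset run to 1
  Position 2 ('a'): continues run of 'a', length=2
  Position 3 ('b'): new char, reset run to 1
  Position 4 ('b'): continues run of 'b', length=2
  Position 5 ('b'): continues run of 'b', length=3
  Position 6 ('b'): continues run of 'b', length=4
  Position 7 ('a'): new char, reset run to 1
  Position 8 ('c'): new char, reset run to 1
  Position 9 ('c'): continues run of 'c', length=2
Longest run: 'b' with length 4

4


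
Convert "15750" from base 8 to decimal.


Input: "15750" in base 8
Positional expansion:
  Digit '1' (value 1) x 8^4 = 4096
  Digit '5' (value 5) x 8^3 = 2560
  Digit '7' (value 7) x 8^2 = 448
  Digit '5' (value 5) x 8^1 = 40
  Digit '0' (value 0) x 8^0 = 0
Sum = 7144

7144


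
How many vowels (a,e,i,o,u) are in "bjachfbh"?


Input: bjachfbh
Checking each character:
  'b' at position 0: consonant
  'j' at position 1: consonant
  'a' at position 2: vowel (running total: 1)
  'c' at position 3: consonant
  'h' at position 4: consonant
  'f' at position 5: consonant
  'b' at position 6: consonant
  'h' at position 7: consonant
Total vowels: 1

1


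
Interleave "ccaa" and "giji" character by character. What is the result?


Interleaving "ccaa" and "giji":
  Position 0: 'c' from first, 'g' from second => "cg"
  Position 1: 'c' from first, 'i' from second => "ci"
  Position 2: 'a' from first, 'j' from second => "aj"
  Position 3: 'a' from first, 'i' from second => "ai"
Result: cgciajai

cgciajai


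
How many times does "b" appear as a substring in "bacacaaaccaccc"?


Searching for "b" in "bacacaaaccaccc"
Scanning each position:
  Position 0: "b" => MATCH
  Position 1: "a" => no
  Position 2: "c" => no
  Position 3: "a" => no
  Position 4: "c" => no
  Position 5: "a" => no
  Position 6: "a" => no
  Position 7: "a" => no
  Position 8: "c" => no
  Position 9: "c" => no
  Position 10: "a" => no
  Position 11: "c" => no
  Position 12: "c" => no
  Position 13: "c" => no
Total occurrences: 1

1


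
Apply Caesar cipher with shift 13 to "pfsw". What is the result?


Caesar cipher: shift "pfsw" by 13
  'p' (pos 15) + 13 = pos 2 = 'c'
  'f' (pos 5) + 13 = pos 18 = 's'
  's' (pos 18) + 13 = pos 5 = 'f'
  'w' (pos 22) + 13 = pos 9 = 'j'
Result: csfj

csfj


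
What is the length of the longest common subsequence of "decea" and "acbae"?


LCS of "decea" and "acbae"
DP table:
           a    c    b    a    e
      0    0    0    0    0    0
  d   0    0    0    0    0    0
  e   0    0    0    0    0    1
  c   0    0    1    1    1    1
  e   0    0    1    1    1    2
  a   0    1    1    1    2    2
LCS length = dp[5][5] = 2

2


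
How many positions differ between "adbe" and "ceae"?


Comparing "adbe" and "ceae" position by position:
  Position 0: 'a' vs 'c' => DIFFER
  Position 1: 'd' vs 'e' => DIFFER
  Position 2: 'b' vs 'a' => DIFFER
  Position 3: 'e' vs 'e' => same
Positions that differ: 3

3


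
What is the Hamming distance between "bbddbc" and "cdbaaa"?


Comparing "bbddbc" and "cdbaaa" position by position:
  Position 0: 'b' vs 'c' => differ
  Position 1: 'b' vs 'd' => differ
  Position 2: 'd' vs 'b' => differ
  Position 3: 'd' vs 'a' => differ
  Position 4: 'b' vs 'a' => differ
  Position 5: 'c' vs 'a' => differ
Total differences (Hamming distance): 6

6


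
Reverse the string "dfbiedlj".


Input: dfbiedlj
Reading characters right to left:
  Position 7: 'j'
  Position 6: 'l'
  Position 5: 'd'
  Position 4: 'e'
  Position 3: 'i'
  Position 2: 'b'
  Position 1: 'f'
  Position 0: 'd'
Reversed: jldeibfd

jldeibfd


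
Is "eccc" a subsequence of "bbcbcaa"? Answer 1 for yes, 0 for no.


Check if "eccc" is a subsequence of "bbcbcaa"
Greedy scan:
  Position 0 ('b'): no match needed
  Position 1 ('b'): no match needed
  Position 2 ('c'): no match needed
  Position 3 ('b'): no match needed
  Position 4 ('c'): no match needed
  Position 5 ('a'): no match needed
  Position 6 ('a'): no match needed
Only matched 0/4 characters => not a subsequence

0


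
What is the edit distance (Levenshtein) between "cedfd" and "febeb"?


Computing edit distance: "cedfd" -> "febeb"
DP table:
           f    e    b    e    b
      0    1    2    3    4    5
  c   1    1    2    3    4    5
  e   2    2    1    2    3    4
  d   3    3    2    2    3    4
  f   4    3    3    3    3    4
  d   5    4    4    4    4    4
Edit distance = dp[5][5] = 4

4


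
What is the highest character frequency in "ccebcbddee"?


Input: ccebcbddee
Character counts:
  'b': 2
  'c': 3
  'd': 2
  'e': 3
Maximum frequency: 3

3


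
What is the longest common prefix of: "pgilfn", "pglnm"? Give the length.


Words: pgilfn, pglnm
  Position 0: all 'p' => match
  Position 1: all 'g' => match
  Position 2: ('i', 'l') => mismatch, stop
LCP = "pg" (length 2)

2


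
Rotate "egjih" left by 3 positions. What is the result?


Input: "egjih", rotate left by 3
First 3 characters: "egj"
Remaining characters: "ih"
Concatenate remaining + first: "ih" + "egj" = "ihegj"

ihegj


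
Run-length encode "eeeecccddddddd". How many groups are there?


Input: eeeecccddddddd
Scanning for consecutive runs:
  Group 1: 'e' x 4 (positions 0-3)
  Group 2: 'c' x 3 (positions 4-6)
  Group 3: 'd' x 7 (positions 7-13)
Total groups: 3

3


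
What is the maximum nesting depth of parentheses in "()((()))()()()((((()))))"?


Input: "()((()))()()()((((()))))"
Tracking depth:
  Position 0 '(': depth becomes 1
  Position 1 ')': depth becomes 0
  Position 2 '(': depth becomes 1
  Position 3 '(': depth becomes 2
  Position 4 '(': depth becomes 3
  Position 5 ')': depth becomes 2
  Position 6 ')': depth becomes 1
  Position 7 ')': depth becomes 0
  Position 8 '(': depth becomes 1
  Position 9 ')': depth becomes 0
  Position 10 '(': depth becomes 1
  Position 11 ')': depth becomes 0
  Position 12 '(': depth becomes 1
  Position 13 ')': depth becomes 0
  Position 14 '(': depth becomes 1
  Position 15 '(': depth becomes 2
  Position 16 '(': depth becomes 3
  Position 17 '(': depth becomes 4
  Position 18 '(': depth becomes 5
  Position 19 ')': depth becomes 4
  Position 20 ')': depth becomes 3
  Position 21 ')': depth becomes 2
  Position 22 ')': depth becomes 1
  Position 23 ')': depth becomes 0
Maximum depth reached: 5

5


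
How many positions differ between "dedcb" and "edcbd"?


Comparing "dedcb" and "edcbd" position by position:
  Position 0: 'd' vs 'e' => DIFFER
  Position 1: 'e' vs 'd' => DIFFER
  Position 2: 'd' vs 'c' => DIFFER
  Position 3: 'c' vs 'b' => DIFFER
  Position 4: 'b' vs 'd' => DIFFER
Positions that differ: 5

5


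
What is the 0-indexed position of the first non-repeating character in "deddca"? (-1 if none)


Input: deddca
Character frequencies:
  'a': 1
  'c': 1
  'd': 3
  'e': 1
Scanning left to right for freq == 1:
  Position 0 ('d'): freq=3, skip
  Position 1 ('e'): unique! => answer = 1

1


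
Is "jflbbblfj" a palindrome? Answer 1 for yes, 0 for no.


Input: jflbbblfj
Reversed: jflbbblfj
  Compare pos 0 ('j') with pos 8 ('j'): match
  Compare pos 1 ('f') with pos 7 ('f'): match
  Compare pos 2 ('l') with pos 6 ('l'): match
  Compare pos 3 ('b') with pos 5 ('b'): match
Result: palindrome

1


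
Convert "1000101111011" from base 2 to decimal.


Input: "1000101111011" in base 2
Positional expansion:
  Digit '1' (value 1) x 2^12 = 4096
  Digit '0' (value 0) x 2^11 = 0
  Digit '0' (value 0) x 2^10 = 0
  Digit '0' (value 0) x 2^9 = 0
  Digit '1' (value 1) x 2^8 = 256
  Digit '0' (value 0) x 2^7 = 0
  Digit '1' (value 1) x 2^6 = 64
  Digit '1' (value 1) x 2^5 = 32
  Digit '1' (value 1) x 2^4 = 16
  Digit '1' (value 1) x 2^3 = 8
  Digit '0' (value 0) x 2^2 = 0
  Digit '1' (value 1) x 2^1 = 2
  Digit '1' (value 1) x 2^0 = 1
Sum = 4475

4475


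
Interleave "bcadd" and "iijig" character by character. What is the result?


Interleaving "bcadd" and "iijig":
  Position 0: 'b' from first, 'i' from second => "bi"
  Position 1: 'c' from first, 'i' from second => "ci"
  Position 2: 'a' from first, 'j' from second => "aj"
  Position 3: 'd' from first, 'i' from second => "di"
  Position 4: 'd' from first, 'g' from second => "dg"
Result: biciajdidg

biciajdidg


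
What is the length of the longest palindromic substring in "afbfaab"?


Input: "afbfaab"
Checking substrings for palindromes:
  [0:5] "afbfa" (len 5) => palindrome
  [1:4] "fbf" (len 3) => palindrome
  [4:6] "aa" (len 2) => palindrome
Longest palindromic substring: "afbfa" with length 5

5


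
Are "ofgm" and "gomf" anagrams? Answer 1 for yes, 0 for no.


Strings: "ofgm", "gomf"
Sorted first:  fgmo
Sorted second: fgmo
Sorted forms match => anagrams

1


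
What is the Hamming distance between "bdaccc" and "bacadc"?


Comparing "bdaccc" and "bacadc" position by position:
  Position 0: 'b' vs 'b' => same
  Position 1: 'd' vs 'a' => differ
  Position 2: 'a' vs 'c' => differ
  Position 3: 'c' vs 'a' => differ
  Position 4: 'c' vs 'd' => differ
  Position 5: 'c' vs 'c' => same
Total differences (Hamming distance): 4

4


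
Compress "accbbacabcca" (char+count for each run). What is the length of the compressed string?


Input: accbbacabcca
Runs:
  'a' x 1 => "a1"
  'c' x 2 => "c2"
  'b' x 2 => "b2"
  'a' x 1 => "a1"
  'c' x 1 => "c1"
  'a' x 1 => "a1"
  'b' x 1 => "b1"
  'c' x 2 => "c2"
  'a' x 1 => "a1"
Compressed: "a1c2b2a1c1a1b1c2a1"
Compressed length: 18

18


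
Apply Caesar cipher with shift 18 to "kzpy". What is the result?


Caesar cipher: shift "kzpy" by 18
  'k' (pos 10) + 18 = pos 2 = 'c'
  'z' (pos 25) + 18 = pos 17 = 'r'
  'p' (pos 15) + 18 = pos 7 = 'h'
  'y' (pos 24) + 18 = pos 16 = 'q'
Result: crhq

crhq


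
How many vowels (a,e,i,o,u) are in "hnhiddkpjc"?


Input: hnhiddkpjc
Checking each character:
  'h' at position 0: consonant
  'n' at position 1: consonant
  'h' at position 2: consonant
  'i' at position 3: vowel (running total: 1)
  'd' at position 4: consonant
  'd' at position 5: consonant
  'k' at position 6: consonant
  'p' at position 7: consonant
  'j' at position 8: consonant
  'c' at position 9: consonant
Total vowels: 1

1


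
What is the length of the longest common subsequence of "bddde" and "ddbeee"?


LCS of "bddde" and "ddbeee"
DP table:
           d    d    b    e    e    e
      0    0    0    0    0    0    0
  b   0    0    0    1    1    1    1
  d   0    1    1    1    1    1    1
  d   0    1    2    2    2    2    2
  d   0    1    2    2    2    2    2
  e   0    1    2    2    3    3    3
LCS length = dp[5][6] = 3

3


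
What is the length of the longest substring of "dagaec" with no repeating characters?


Input: "dagaec"
Sliding window (track last position of each char):
  Position 0 ('d'): window [0,0] length 1 -- new best
  Position 1 ('a'): window [0,1] length 2 -- new best
  Position 2 ('g'): window [0,2] length 3 -- new best
  Position 3 ('a'): repeat (last at 1), move window start to 2
  Position 3 ('a'): window [2,3] length 2
  Position 4 ('e'): window [2,4] length 3
  Position 5 ('c'): window [2,5] length 4 -- new best
Longest substring with no repeats: "gaec" with length 4

4


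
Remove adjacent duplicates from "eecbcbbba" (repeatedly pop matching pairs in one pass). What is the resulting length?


Input: eecbcbbba
Stack-based adjacent duplicate removal:
  Read 'e': push. Stack: e
  Read 'e': matches stack top 'e' => pop. Stack: (empty)
  Read 'c': push. Stack: c
  Read 'b': push. Stack: cb
  Read 'c': push. Stack: cbc
  Read 'b': push. Stack: cbcb
  Read 'b': matches stack top 'b' => pop. Stack: cbc
  Read 'b': push. Stack: cbcb
  Read 'a': push. Stack: cbcba
Final stack: "cbcba" (length 5)

5


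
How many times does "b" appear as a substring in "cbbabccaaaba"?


Searching for "b" in "cbbabccaaaba"
Scanning each position:
  Position 0: "c" => no
  Position 1: "b" => MATCH
  Position 2: "b" => MATCH
  Position 3: "a" => no
  Position 4: "b" => MATCH
  Position 5: "c" => no
  Position 6: "c" => no
  Position 7: "a" => no
  Position 8: "a" => no
  Position 9: "a" => no
  Position 10: "b" => MATCH
  Position 11: "a" => no
Total occurrences: 4

4


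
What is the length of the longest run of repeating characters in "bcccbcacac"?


Input: "bcccbcacac"
Scanning for longest run:
  Position 1 ('c'): new char, reset run to 1
  Position 2 ('c'): continues run of 'c', length=2
  Position 3 ('c'): continues run of 'c', length=3
  Position 4 ('b'): new char, reset run to 1
  Position 5 ('c'): new char, reset run to 1
  Position 6 ('a'): new char, reset run to 1
  Position 7 ('c'): new char, reset run to 1
  Position 8 ('a'): new char, reset run to 1
  Position 9 ('c'): new char, reset run to 1
Longest run: 'c' with length 3

3


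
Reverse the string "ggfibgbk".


Input: ggfibgbk
Reading characters right to left:
  Position 7: 'k'
  Position 6: 'b'
  Position 5: 'g'
  Position 4: 'b'
  Position 3: 'i'
  Position 2: 'f'
  Position 1: 'g'
  Position 0: 'g'
Reversed: kbgbifgg

kbgbifgg


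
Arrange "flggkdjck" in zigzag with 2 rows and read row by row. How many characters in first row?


Zigzag "flggkdjck" into 2 rows:
Placing characters:
  'f' => row 0
  'l' => row 1
  'g' => row 0
  'g' => row 1
  'k' => row 0
  'd' => row 1
  'j' => row 0
  'c' => row 1
  'k' => row 0
Rows:
  Row 0: "fgkjk"
  Row 1: "lgdc"
First row length: 5

5


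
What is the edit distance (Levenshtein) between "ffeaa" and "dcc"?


Computing edit distance: "ffeaa" -> "dcc"
DP table:
           d    c    c
      0    1    2    3
  f   1    1    2    3
  f   2    2    2    3
  e   3    3    3    3
  a   4    4    4    4
  a   5    5    5    5
Edit distance = dp[5][3] = 5

5


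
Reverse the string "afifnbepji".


Input: afifnbepji
Reading characters right to left:
  Position 9: 'i'
  Position 8: 'j'
  Position 7: 'p'
  Position 6: 'e'
  Position 5: 'b'
  Position 4: 'n'
  Position 3: 'f'
  Position 2: 'i'
  Position 1: 'f'
  Position 0: 'a'
Reversed: ijpebnfifa

ijpebnfifa


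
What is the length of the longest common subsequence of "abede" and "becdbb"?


LCS of "abede" and "becdbb"
DP table:
           b    e    c    d    b    b
      0    0    0    0    0    0    0
  a   0    0    0    0    0    0    0
  b   0    1    1    1    1    1    1
  e   0    1    2    2    2    2    2
  d   0    1    2    2    3    3    3
  e   0    1    2    2    3    3    3
LCS length = dp[5][6] = 3

3


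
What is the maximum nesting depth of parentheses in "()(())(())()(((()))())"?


Input: "()(())(())()(((()))())"
Tracking depth:
  Position 0 '(': depth becomes 1
  Position 1 ')': depth becomes 0
  Position 2 '(': depth becomes 1
  Position 3 '(': depth becomes 2
  Position 4 ')': depth becomes 1
  Position 5 ')': depth becomes 0
  Position 6 '(': depth becomes 1
  Position 7 '(': depth becomes 2
  Position 8 ')': depth becomes 1
  Position 9 ')': depth becomes 0
  Position 10 '(': depth becomes 1
  Position 11 ')': depth becomes 0
  Position 12 '(': depth becomes 1
  Position 13 '(': depth becomes 2
  Position 14 '(': depth becomes 3
  Position 15 '(': depth becomes 4
  Position 16 ')': depth becomes 3
  Position 17 ')': depth becomes 2
  Position 18 ')': depth becomes 1
  Position 19 '(': depth becomes 2
  Position 20 ')': depth becomes 1
  Position 21 ')': depth becomes 0
Maximum depth reached: 4

4
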